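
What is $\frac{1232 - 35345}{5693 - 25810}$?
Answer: $\frac{34113}{20117} \approx 1.6957$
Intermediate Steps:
$\frac{1232 - 35345}{5693 - 25810} = - \frac{34113}{-20117} = \left(-34113\right) \left(- \frac{1}{20117}\right) = \frac{34113}{20117}$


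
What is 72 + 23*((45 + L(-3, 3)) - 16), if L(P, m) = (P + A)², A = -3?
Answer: 1567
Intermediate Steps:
L(P, m) = (-3 + P)² (L(P, m) = (P - 3)² = (-3 + P)²)
72 + 23*((45 + L(-3, 3)) - 16) = 72 + 23*((45 + (-3 - 3)²) - 16) = 72 + 23*((45 + (-6)²) - 16) = 72 + 23*((45 + 36) - 16) = 72 + 23*(81 - 16) = 72 + 23*65 = 72 + 1495 = 1567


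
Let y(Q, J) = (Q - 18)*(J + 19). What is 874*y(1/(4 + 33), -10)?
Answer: -5230890/37 ≈ -1.4138e+5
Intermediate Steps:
y(Q, J) = (-18 + Q)*(19 + J)
874*y(1/(4 + 33), -10) = 874*(-342 - 18*(-10) + 19/(4 + 33) - 10/(4 + 33)) = 874*(-342 + 180 + 19/37 - 10/37) = 874*(-5985/37) = -5230890/37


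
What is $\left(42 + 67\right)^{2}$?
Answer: $11881$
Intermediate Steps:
$\left(42 + 67\right)^{2} = 109^{2} = 11881$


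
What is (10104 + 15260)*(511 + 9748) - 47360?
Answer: 260161916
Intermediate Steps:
(10104 + 15260)*(511 + 9748) - 47360 = 25364*10259 - 47360 = 260209276 - 47360 = 260161916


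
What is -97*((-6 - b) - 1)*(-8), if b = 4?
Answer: -8536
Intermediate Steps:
-97*((-6 - b) - 1)*(-8) = -97*((-6 - 1*4) - 1)*(-8) = -97*((-6 - 4) - 1)*(-8) = -97*(-10 - 1)*(-8) = -(-1067)*(-8) = -97*88 = -8536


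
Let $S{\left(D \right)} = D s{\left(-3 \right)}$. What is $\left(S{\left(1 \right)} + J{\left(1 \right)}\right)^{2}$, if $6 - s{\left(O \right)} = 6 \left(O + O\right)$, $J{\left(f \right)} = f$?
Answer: $1849$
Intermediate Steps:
$s{\left(O \right)} = 6 - 12 O$ ($s{\left(O \right)} = 6 - 6 \left(O + O\right) = 6 - 6 \cdot 2 O = 6 - 12 O$)
$S{\left(D \right)} = 42 D$ ($S{\left(D \right)} = D \left(6 - -36\right) = D \left(6 + 36\right) = D 42 = 42 D$)
$\left(S{\left(1 \right)} + J{\left(1 \right)}\right)^{2} = \left(42 \cdot 1 + 1\right)^{2} = \left(42 + 1\right)^{2} = 43^{2} = 1849$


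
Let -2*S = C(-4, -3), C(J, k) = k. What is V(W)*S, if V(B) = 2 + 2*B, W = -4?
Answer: -9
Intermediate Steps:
S = 3/2 (S = -1/2*(-3) = 3/2 ≈ 1.5000)
V(W)*S = (2 + 2*(-4))*(3/2) = (2 - 8)*(3/2) = -6*3/2 = -9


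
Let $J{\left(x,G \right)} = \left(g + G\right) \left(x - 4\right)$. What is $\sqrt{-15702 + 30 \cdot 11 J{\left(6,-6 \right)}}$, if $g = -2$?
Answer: $i \sqrt{20982} \approx 144.85 i$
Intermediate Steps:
$J{\left(x,G \right)} = \left(-4 + x\right) \left(-2 + G\right)$ ($J{\left(x,G \right)} = \left(-2 + G\right) \left(x - 4\right) = \left(-2 + G\right) \left(-4 + x\right) = \left(-4 + x\right) \left(-2 + G\right)$)
$\sqrt{-15702 + 30 \cdot 11 J{\left(6,-6 \right)}} = \sqrt{-15702 + 30 \cdot 11 \left(8 - -24 - 12 - 36\right)} = \sqrt{-15702 + 330 \left(8 + 24 - 12 - 36\right)} = \sqrt{-15702 + 330 \left(-16\right)} = \sqrt{-15702 - 5280} = \sqrt{-20982} = i \sqrt{20982}$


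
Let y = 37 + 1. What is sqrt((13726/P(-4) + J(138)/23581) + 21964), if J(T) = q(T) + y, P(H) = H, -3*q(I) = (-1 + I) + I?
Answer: sqrt(370988880433878)/141486 ≈ 136.13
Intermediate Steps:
q(I) = 1/3 - 2*I/3 (q(I) = -((-1 + I) + I)/3 = -(-1 + 2*I)/3 = 1/3 - 2*I/3)
y = 38
J(T) = 115/3 - 2*T/3 (J(T) = (1/3 - 2*T/3) + 38 = 115/3 - 2*T/3)
sqrt((13726/P(-4) + J(138)/23581) + 21964) = sqrt((13726/(-4) + (115/3 - 2/3*138)/23581) + 21964) = sqrt((13726*(-1/4) + (115/3 - 92)*(1/23581)) + 21964) = sqrt((-6863/2 - 161/3*1/23581) + 21964) = sqrt((-6863/2 - 161/70743) + 21964) = sqrt(-485509531/141486 + 21964) = sqrt(2622088973/141486) = sqrt(370988880433878)/141486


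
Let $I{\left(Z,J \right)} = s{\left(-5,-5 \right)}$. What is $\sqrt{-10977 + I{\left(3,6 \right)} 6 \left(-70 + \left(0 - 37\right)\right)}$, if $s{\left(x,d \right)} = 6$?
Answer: $i \sqrt{14829} \approx 121.77 i$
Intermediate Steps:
$I{\left(Z,J \right)} = 6$
$\sqrt{-10977 + I{\left(3,6 \right)} 6 \left(-70 + \left(0 - 37\right)\right)} = \sqrt{-10977 + 6 \cdot 6 \left(-70 + \left(0 - 37\right)\right)} = \sqrt{-10977 + 36 \left(-70 - 37\right)} = \sqrt{-10977 + 36 \left(-107\right)} = \sqrt{-10977 - 3852} = \sqrt{-14829} = i \sqrt{14829}$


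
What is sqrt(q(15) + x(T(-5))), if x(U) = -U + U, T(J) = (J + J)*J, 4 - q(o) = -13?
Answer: sqrt(17) ≈ 4.1231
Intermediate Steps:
q(o) = 17 (q(o) = 4 - 1*(-13) = 4 + 13 = 17)
T(J) = 2*J**2 (T(J) = (2*J)*J = 2*J**2)
x(U) = 0
sqrt(q(15) + x(T(-5))) = sqrt(17 + 0) = sqrt(17)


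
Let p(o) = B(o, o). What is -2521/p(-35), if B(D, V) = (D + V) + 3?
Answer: 2521/67 ≈ 37.627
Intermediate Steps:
B(D, V) = 3 + D + V
p(o) = 3 + 2*o (p(o) = 3 + o + o = 3 + 2*o)
-2521/p(-35) = -2521/(3 + 2*(-35)) = -2521/(3 - 70) = -2521/(-67) = -2521*(-1/67) = 2521/67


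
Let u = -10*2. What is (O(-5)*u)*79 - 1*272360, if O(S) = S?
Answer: -264460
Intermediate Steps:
u = -20
(O(-5)*u)*79 - 1*272360 = -5*(-20)*79 - 1*272360 = 100*79 - 272360 = 7900 - 272360 = -264460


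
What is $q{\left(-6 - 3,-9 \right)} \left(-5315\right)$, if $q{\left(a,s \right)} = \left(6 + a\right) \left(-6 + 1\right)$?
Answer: $-79725$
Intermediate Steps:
$q{\left(a,s \right)} = -30 - 5 a$ ($q{\left(a,s \right)} = \left(6 + a\right) \left(-5\right) = -30 - 5 a$)
$q{\left(-6 - 3,-9 \right)} \left(-5315\right) = \left(-30 - 5 \left(-6 - 3\right)\right) \left(-5315\right) = \left(-30 - -45\right) \left(-5315\right) = \left(-30 + 45\right) \left(-5315\right) = 15 \left(-5315\right) = -79725$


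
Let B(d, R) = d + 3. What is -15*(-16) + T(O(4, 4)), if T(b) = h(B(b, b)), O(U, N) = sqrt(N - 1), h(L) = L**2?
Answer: 252 + 6*sqrt(3) ≈ 262.39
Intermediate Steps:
B(d, R) = 3 + d
O(U, N) = sqrt(-1 + N)
T(b) = (3 + b)**2
-15*(-16) + T(O(4, 4)) = -15*(-16) + (3 + sqrt(-1 + 4))**2 = 240 + (3 + sqrt(3))**2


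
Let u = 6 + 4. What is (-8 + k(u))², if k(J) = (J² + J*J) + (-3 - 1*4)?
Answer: 34225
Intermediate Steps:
u = 10
k(J) = -7 + 2*J² (k(J) = (J² + J²) + (-3 - 4) = 2*J² - 7 = -7 + 2*J²)
(-8 + k(u))² = (-8 + (-7 + 2*10²))² = (-8 + (-7 + 2*100))² = (-8 + (-7 + 200))² = (-8 + 193)² = 185² = 34225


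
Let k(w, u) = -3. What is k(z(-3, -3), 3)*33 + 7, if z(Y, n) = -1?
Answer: -92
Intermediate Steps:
k(z(-3, -3), 3)*33 + 7 = -3*33 + 7 = -99 + 7 = -92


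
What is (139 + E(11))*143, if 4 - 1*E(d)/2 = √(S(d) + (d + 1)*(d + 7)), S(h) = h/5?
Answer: 21021 - 286*√5455/5 ≈ 16796.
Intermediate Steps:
S(h) = h/5 (S(h) = h*(⅕) = h/5)
E(d) = 8 - 2*√(d/5 + (1 + d)*(7 + d)) (E(d) = 8 - 2*√(d/5 + (d + 1)*(d + 7)) = 8 - 2*√(d/5 + (1 + d)*(7 + d)))
(139 + E(11))*143 = (139 + (8 - 2*√(175 + 25*11² + 205*11)/5))*143 = (139 + (8 - 2*√(175 + 25*121 + 2255)/5))*143 = (139 + (8 - 2*√(175 + 3025 + 2255)/5))*143 = (139 + (8 - 2*√5455/5))*143 = (147 - 2*√5455/5)*143 = 21021 - 286*√5455/5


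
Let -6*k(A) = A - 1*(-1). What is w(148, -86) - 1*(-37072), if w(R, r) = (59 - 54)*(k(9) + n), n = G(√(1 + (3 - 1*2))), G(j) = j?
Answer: 111191/3 + 5*√2 ≈ 37071.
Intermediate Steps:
n = √2 (n = √(1 + (3 - 1*2)) = √(1 + (3 - 2)) = √(1 + 1) = √2 ≈ 1.4142)
k(A) = -⅙ - A/6 (k(A) = -(A - 1*(-1))/6 = -(A + 1)/6 = -(1 + A)/6 = -⅙ - A/6)
w(R, r) = -25/3 + 5*√2 (w(R, r) = (59 - 54)*((-⅙ - ⅙*9) + √2) = 5*((-⅙ - 3/2) + √2) = 5*(-5/3 + √2) = -25/3 + 5*√2)
w(148, -86) - 1*(-37072) = (-25/3 + 5*√2) - 1*(-37072) = (-25/3 + 5*√2) + 37072 = 111191/3 + 5*√2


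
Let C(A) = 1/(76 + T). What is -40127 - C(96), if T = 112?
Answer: -7543877/188 ≈ -40127.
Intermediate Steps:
C(A) = 1/188 (C(A) = 1/(76 + 112) = 1/188)
-40127 - C(96) = -40127 - 1*1/188 = -40127 - 1/188 = -7543877/188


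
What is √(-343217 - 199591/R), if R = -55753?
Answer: I*√1066843568440930/55753 ≈ 585.84*I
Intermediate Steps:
√(-343217 - 199591/R) = √(-343217 - 199591/(-55753)) = √(-343217 - 199591*(-1/55753)) = √(-343217 + 199591/55753) = √(-19135177810/55753) = I*√1066843568440930/55753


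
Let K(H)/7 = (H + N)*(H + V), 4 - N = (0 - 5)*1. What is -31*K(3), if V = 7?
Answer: -26040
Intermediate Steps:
N = 9 (N = 4 - (0 - 5) = 4 - (-5) = 4 - 1*(-5) = 4 + 5 = 9)
K(H) = 7*(7 + H)*(9 + H) (K(H) = 7*((H + 9)*(H + 7)) = 7*((9 + H)*(7 + H)) = 7*((7 + H)*(9 + H)) = 7*(7 + H)*(9 + H))
-31*K(3) = -31*(441 + 7*3² + 112*3) = -31*(441 + 7*9 + 336) = -31*(441 + 63 + 336) = -31*840 = -26040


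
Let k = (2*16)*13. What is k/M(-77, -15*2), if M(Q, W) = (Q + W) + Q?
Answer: -52/23 ≈ -2.2609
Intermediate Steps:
M(Q, W) = W + 2*Q
k = 416 (k = 32*13 = 416)
k/M(-77, -15*2) = 416/(-15*2 + 2*(-77)) = 416/(-30 - 154) = 416/(-184) = 416*(-1/184) = -52/23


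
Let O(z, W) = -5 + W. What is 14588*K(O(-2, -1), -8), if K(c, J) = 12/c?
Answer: -29176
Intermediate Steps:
14588*K(O(-2, -1), -8) = 14588*(12/(-5 - 1)) = 14588*(12/(-6)) = 14588*(12*(-⅙)) = 14588*(-2) = -29176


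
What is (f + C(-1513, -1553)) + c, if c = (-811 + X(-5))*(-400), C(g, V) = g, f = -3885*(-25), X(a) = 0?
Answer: 420012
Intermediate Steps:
f = 97125
c = 324400 (c = (-811 + 0)*(-400) = -811*(-400) = 324400)
(f + C(-1513, -1553)) + c = (97125 - 1513) + 324400 = 95612 + 324400 = 420012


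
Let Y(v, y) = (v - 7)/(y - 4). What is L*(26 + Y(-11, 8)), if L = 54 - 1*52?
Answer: 43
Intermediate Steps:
L = 2 (L = 54 - 52 = 2)
Y(v, y) = (-7 + v)/(-4 + y)
L*(26 + Y(-11, 8)) = 2*(26 + (-7 - 11)/(-4 + 8)) = 2*(26 - 18/4) = 2*(26 + (¼)*(-18)) = 2*(26 - 9/2) = 2*(43/2) = 43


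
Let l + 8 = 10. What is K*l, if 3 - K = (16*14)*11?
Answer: -4922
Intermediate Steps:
l = 2 (l = -8 + 10 = 2)
K = -2461 (K = 3 - 16*14*11 = 3 - 224*11 = 3 - 1*2464 = 3 - 2464 = -2461)
K*l = -2461*2 = -4922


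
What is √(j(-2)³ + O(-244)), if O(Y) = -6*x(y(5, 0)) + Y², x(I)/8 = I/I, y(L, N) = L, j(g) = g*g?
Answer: 4*√3722 ≈ 244.03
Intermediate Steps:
j(g) = g²
x(I) = 8 (x(I) = 8*(I/I) = 8*1 = 8)
O(Y) = -48 + Y² (O(Y) = -6*8 + Y² = -48 + Y²)
√(j(-2)³ + O(-244)) = √(((-2)²)³ + (-48 + (-244)²)) = √(4³ + (-48 + 59536)) = √(64 + 59488) = √59552 = 4*√3722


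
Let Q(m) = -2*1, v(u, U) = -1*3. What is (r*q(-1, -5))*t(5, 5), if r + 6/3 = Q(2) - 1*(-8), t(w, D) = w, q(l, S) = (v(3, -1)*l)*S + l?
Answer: -320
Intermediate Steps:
v(u, U) = -3
Q(m) = -2
q(l, S) = l - 3*S*l (q(l, S) = (-3*l)*S + l = -3*S*l + l = l - 3*S*l)
r = 4 (r = -2 + (-2 - 1*(-8)) = -2 + (-2 + 8) = -2 + 6 = 4)
(r*q(-1, -5))*t(5, 5) = (4*(-(1 - 3*(-5))))*5 = (4*(-(1 + 15)))*5 = (4*(-1*16))*5 = (4*(-16))*5 = -64*5 = -320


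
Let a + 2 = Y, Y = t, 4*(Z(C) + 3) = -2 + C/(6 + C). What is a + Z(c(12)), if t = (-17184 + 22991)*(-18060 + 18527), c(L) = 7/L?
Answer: 856948873/316 ≈ 2.7119e+6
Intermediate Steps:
t = 2711869 (t = 5807*467 = 2711869)
Z(C) = -7/2 + C/(4*(6 + C)) (Z(C) = -3 + (-2 + C/(6 + C))/4 = -3 + (-1/2 + C/(4*(6 + C))) = -7/2 + C/(4*(6 + C)))
Y = 2711869
a = 2711867 (a = -2 + 2711869 = 2711867)
a + Z(c(12)) = 2711867 + (-84 - 91/12)/(4*(6 + 7/12)) = 2711867 + (-84 - 91/12)/(4*(6 + 7*(1/12))) = 2711867 + (-84 - 13*7/12)/(4*(6 + 7/12)) = 2711867 + (-84 - 91/12)/(4*(79/12)) = 2711867 + (1/4)*(12/79)*(-1099/12) = 2711867 - 1099/316 = 856948873/316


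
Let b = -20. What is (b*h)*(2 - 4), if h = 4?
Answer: 160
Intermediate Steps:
(b*h)*(2 - 4) = (-20*4)*(2 - 4) = -80*(-2) = 160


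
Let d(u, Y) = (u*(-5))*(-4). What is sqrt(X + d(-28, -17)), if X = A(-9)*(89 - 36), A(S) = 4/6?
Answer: I*sqrt(4722)/3 ≈ 22.906*I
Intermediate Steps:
A(S) = 2/3 (A(S) = 4*(1/6) = 2/3)
d(u, Y) = 20*u (d(u, Y) = -5*u*(-4) = 20*u)
X = 106/3 (X = 2*(89 - 36)/3 = (2/3)*53 = 106/3 ≈ 35.333)
sqrt(X + d(-28, -17)) = sqrt(106/3 + 20*(-28)) = sqrt(106/3 - 560) = sqrt(-1574/3) = I*sqrt(4722)/3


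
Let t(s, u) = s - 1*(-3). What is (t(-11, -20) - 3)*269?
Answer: -2959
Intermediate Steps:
t(s, u) = 3 + s (t(s, u) = s + 3 = 3 + s)
(t(-11, -20) - 3)*269 = ((3 - 11) - 3)*269 = (-8 - 3)*269 = -11*269 = -2959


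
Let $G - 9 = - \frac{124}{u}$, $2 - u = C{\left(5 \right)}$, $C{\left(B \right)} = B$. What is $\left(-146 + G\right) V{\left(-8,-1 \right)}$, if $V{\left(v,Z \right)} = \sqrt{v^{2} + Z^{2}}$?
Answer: $- \frac{287 \sqrt{65}}{3} \approx -771.29$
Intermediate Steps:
$u = -3$ ($u = 2 - 5 = -3$)
$G = \frac{151}{3}$ ($G = 9 - \frac{124}{-3} = 9 - - \frac{124}{3} = 9 + \frac{124}{3} = \frac{151}{3} \approx 50.333$)
$V{\left(v,Z \right)} = \sqrt{Z^{2} + v^{2}}$
$\left(-146 + G\right) V{\left(-8,-1 \right)} = \left(-146 + \frac{151}{3}\right) \sqrt{\left(-1\right)^{2} + \left(-8\right)^{2}} = - \frac{287 \sqrt{1 + 64}}{3} = - \frac{287 \sqrt{65}}{3}$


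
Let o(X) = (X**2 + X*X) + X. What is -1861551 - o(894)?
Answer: -3460917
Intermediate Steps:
o(X) = X + 2*X**2 (o(X) = (X**2 + X**2) + X = 2*X**2 + X = X + 2*X**2)
-1861551 - o(894) = -1861551 - 894*(1 + 2*894) = -1861551 - 894*(1 + 1788) = -1861551 - 894*1789 = -1861551 - 1*1599366 = -1861551 - 1599366 = -3460917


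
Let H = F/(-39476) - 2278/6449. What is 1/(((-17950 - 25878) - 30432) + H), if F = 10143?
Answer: -254580724/18905319902775 ≈ -1.3466e-5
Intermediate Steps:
H = -155338535/254580724 (H = 10143/(-39476) - 2278/6449 = 10143*(-1/39476) - 2278*1/6449 = -10143/39476 - 2278/6449 = -155338535/254580724 ≈ -0.61017)
1/(((-17950 - 25878) - 30432) + H) = 1/(((-17950 - 25878) - 30432) - 155338535/254580724) = 1/((-43828 - 30432) - 155338535/254580724) = 1/(-74260 - 155338535/254580724) = 1/(-18905319902775/254580724) = -254580724/18905319902775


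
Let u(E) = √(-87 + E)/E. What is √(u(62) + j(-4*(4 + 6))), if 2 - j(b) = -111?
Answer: √(434372 + 310*I)/62 ≈ 10.63 + 0.0037932*I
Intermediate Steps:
j(b) = 113 (j(b) = 2 - 1*(-111) = 2 + 111 = 113)
u(E) = √(-87 + E)/E
√(u(62) + j(-4*(4 + 6))) = √(√(-87 + 62)/62 + 113) = √(√(-25)/62 + 113) = √((5*I)/62 + 113) = √(5*I/62 + 113) = √(113 + 5*I/62)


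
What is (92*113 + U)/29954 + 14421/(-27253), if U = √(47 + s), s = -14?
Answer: -74322223/408168181 + √33/29954 ≈ -0.18190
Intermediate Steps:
U = √33 (U = √(47 - 14) = √33 ≈ 5.7446)
(92*113 + U)/29954 + 14421/(-27253) = (92*113 + √33)/29954 + 14421/(-27253) = (10396 + √33)*(1/29954) + 14421*(-1/27253) = (5198/14977 + √33/29954) - 14421/27253 = -74322223/408168181 + √33/29954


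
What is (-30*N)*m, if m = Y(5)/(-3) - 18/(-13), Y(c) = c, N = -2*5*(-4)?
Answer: 4400/13 ≈ 338.46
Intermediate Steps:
N = 40 (N = -10*(-4) = 40)
m = -11/39 (m = 5/(-3) - 18/(-13) = 5*(-⅓) - 18*(-1/13) = -5/3 + 18/13 = -11/39 ≈ -0.28205)
(-30*N)*m = -30*40*(-11/39) = -1200*(-11/39) = 4400/13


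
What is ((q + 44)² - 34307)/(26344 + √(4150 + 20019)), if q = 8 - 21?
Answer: -878467024/693982167 + 33346*√24169/693982167 ≈ -1.2584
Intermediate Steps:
q = -13
((q + 44)² - 34307)/(26344 + √(4150 + 20019)) = ((-13 + 44)² - 34307)/(26344 + √(4150 + 20019)) = (31² - 34307)/(26344 + √24169) = (961 - 34307)/(26344 + √24169) = -33346/(26344 + √24169)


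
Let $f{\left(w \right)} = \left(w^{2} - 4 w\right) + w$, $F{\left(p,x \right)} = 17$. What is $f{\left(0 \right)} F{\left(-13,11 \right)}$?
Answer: $0$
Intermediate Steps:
$f{\left(w \right)} = w^{2} - 3 w$
$f{\left(0 \right)} F{\left(-13,11 \right)} = 0 \left(-3 + 0\right) 17 = 0 \left(-3\right) 17 = 0 \cdot 17 = 0$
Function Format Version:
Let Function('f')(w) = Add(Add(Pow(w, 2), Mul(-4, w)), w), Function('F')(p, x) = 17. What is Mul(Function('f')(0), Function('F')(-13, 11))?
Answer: 0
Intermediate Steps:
Function('f')(w) = Add(Pow(w, 2), Mul(-3, w))
Mul(Function('f')(0), Function('F')(-13, 11)) = Mul(Mul(0, Add(-3, 0)), 17) = Mul(Mul(0, -3), 17) = Mul(0, 17) = 0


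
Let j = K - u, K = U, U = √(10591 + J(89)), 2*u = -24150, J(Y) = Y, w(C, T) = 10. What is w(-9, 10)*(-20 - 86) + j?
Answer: 11015 + 2*√2670 ≈ 11118.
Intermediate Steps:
u = -12075 (u = (½)*(-24150) = -12075)
U = 2*√2670 (U = √(10591 + 89) = √10680 = 2*√2670 ≈ 103.34)
K = 2*√2670 ≈ 103.34
j = 12075 + 2*√2670 (j = 2*√2670 - 1*(-12075) = 2*√2670 + 12075 = 12075 + 2*√2670 ≈ 12178.)
w(-9, 10)*(-20 - 86) + j = 10*(-20 - 86) + (12075 + 2*√2670) = 10*(-106) + (12075 + 2*√2670) = -1060 + (12075 + 2*√2670) = 11015 + 2*√2670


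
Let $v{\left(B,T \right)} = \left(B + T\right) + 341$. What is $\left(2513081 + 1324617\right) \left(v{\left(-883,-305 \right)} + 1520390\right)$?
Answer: $5831547132014$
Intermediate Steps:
$v{\left(B,T \right)} = 341 + B + T$
$\left(2513081 + 1324617\right) \left(v{\left(-883,-305 \right)} + 1520390\right) = \left(2513081 + 1324617\right) \left(\left(341 - 883 - 305\right) + 1520390\right) = 3837698 \left(-847 + 1520390\right) = 3837698 \cdot 1519543 = 5831547132014$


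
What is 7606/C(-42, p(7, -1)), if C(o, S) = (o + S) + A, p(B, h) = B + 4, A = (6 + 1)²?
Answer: 3803/9 ≈ 422.56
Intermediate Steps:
A = 49 (A = 7² = 49)
p(B, h) = 4 + B
C(o, S) = 49 + S + o (C(o, S) = (o + S) + 49 = (S + o) + 49 = 49 + S + o)
7606/C(-42, p(7, -1)) = 7606/(49 + (4 + 7) - 42) = 7606/(49 + 11 - 42) = 7606/18 = 7606*(1/18) = 3803/9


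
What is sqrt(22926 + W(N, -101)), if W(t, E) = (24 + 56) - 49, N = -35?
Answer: sqrt(22957) ≈ 151.52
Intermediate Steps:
W(t, E) = 31 (W(t, E) = 80 - 49 = 31)
sqrt(22926 + W(N, -101)) = sqrt(22926 + 31) = sqrt(22957)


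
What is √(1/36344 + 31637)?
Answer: √10447220262094/18172 ≈ 177.87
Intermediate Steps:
√(1/36344 + 31637) = √(1149815129/36344) = √10447220262094/18172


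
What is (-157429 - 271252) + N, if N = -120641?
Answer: -549322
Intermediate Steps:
(-157429 - 271252) + N = (-157429 - 271252) - 120641 = -428681 - 120641 = -549322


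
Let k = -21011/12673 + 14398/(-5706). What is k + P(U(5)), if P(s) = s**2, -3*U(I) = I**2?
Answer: 262184535/4017341 ≈ 65.263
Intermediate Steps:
k = -151177310/36156069 (k = -21011*1/12673 + 14398*(-1/5706) = -21011/12673 - 7199/2853 = -151177310/36156069 ≈ -4.1812)
U(I) = -I**2/3
k + P(U(5)) = -151177310/36156069 + (-1/3*5**2)**2 = -151177310/36156069 + (-1/3*25)**2 = -151177310/36156069 + (-25/3)**2 = -151177310/36156069 + 625/9 = 262184535/4017341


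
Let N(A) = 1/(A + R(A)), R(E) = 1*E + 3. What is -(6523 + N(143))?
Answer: -1885148/289 ≈ -6523.0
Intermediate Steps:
R(E) = 3 + E (R(E) = E + 3 = 3 + E)
N(A) = 1/(3 + 2*A) (N(A) = 1/(A + (3 + A)) = 1/(3 + 2*A))
-(6523 + N(143)) = -(6523 + 1/(3 + 2*143)) = -(6523 + 1/(3 + 286)) = -(6523 + 1/289) = -1*1885148/289 = -1885148/289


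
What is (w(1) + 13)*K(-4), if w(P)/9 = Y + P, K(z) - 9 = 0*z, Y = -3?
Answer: -45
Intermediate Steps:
K(z) = 9 (K(z) = 9 + 0*z = 9 + 0 = 9)
w(P) = -27 + 9*P (w(P) = 9*(-3 + P) = -27 + 9*P)
(w(1) + 13)*K(-4) = ((-27 + 9*1) + 13)*9 = ((-27 + 9) + 13)*9 = (-18 + 13)*9 = -5*9 = -45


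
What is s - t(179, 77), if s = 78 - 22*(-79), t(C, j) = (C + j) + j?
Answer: 1483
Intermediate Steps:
t(C, j) = C + 2*j
s = 1816 (s = 78 + 1738 = 1816)
s - t(179, 77) = 1816 - (179 + 2*77) = 1816 - (179 + 154) = 1816 - 1*333 = 1816 - 333 = 1483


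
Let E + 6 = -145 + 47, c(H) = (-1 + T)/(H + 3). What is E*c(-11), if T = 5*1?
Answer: 52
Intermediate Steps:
T = 5
c(H) = 4/(3 + H) (c(H) = (-1 + 5)/(H + 3) = 4/(3 + H))
E = -104 (E = -6 + (-145 + 47) = -6 - 98 = -104)
E*c(-11) = -416/(3 - 11) = -416/(-8) = -416*(-1)/8 = -104*(-½) = 52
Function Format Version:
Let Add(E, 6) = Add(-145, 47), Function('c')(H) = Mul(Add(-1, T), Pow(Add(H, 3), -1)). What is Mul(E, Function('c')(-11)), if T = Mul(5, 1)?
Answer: 52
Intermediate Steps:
T = 5
Function('c')(H) = Mul(4, Pow(Add(3, H), -1)) (Function('c')(H) = Mul(Add(-1, 5), Pow(Add(H, 3), -1)) = Mul(4, Pow(Add(3, H), -1)))
E = -104 (E = Add(-6, Add(-145, 47)) = Add(-6, -98) = -104)
Mul(E, Function('c')(-11)) = Mul(-104, Mul(4, Pow(Add(3, -11), -1))) = Mul(-104, Mul(4, Pow(-8, -1))) = Mul(-104, Mul(4, Rational(-1, 8))) = Mul(-104, Rational(-1, 2)) = 52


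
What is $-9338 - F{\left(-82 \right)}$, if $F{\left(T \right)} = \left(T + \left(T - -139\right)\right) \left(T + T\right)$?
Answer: $-13438$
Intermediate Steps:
$F{\left(T \right)} = 2 T \left(139 + 2 T\right)$ ($F{\left(T \right)} = \left(T + \left(T + 139\right)\right) 2 T = \left(T + \left(139 + T\right)\right) 2 T = \left(139 + 2 T\right) 2 T = 2 T \left(139 + 2 T\right)$)
$-9338 - F{\left(-82 \right)} = -9338 - 2 \left(-82\right) \left(139 + 2 \left(-82\right)\right) = -9338 - 2 \left(-82\right) \left(139 - 164\right) = -9338 - 2 \left(-82\right) \left(-25\right) = -9338 - 4100 = -13438$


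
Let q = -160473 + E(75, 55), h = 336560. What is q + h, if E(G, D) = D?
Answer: 176142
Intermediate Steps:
q = -160418 (q = -160473 + 55 = -160418)
q + h = -160418 + 336560 = 176142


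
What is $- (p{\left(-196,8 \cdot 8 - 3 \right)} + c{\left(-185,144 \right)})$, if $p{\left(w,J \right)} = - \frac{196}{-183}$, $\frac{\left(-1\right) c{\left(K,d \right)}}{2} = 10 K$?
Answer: $- \frac{677296}{183} \approx -3701.1$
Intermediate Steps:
$c{\left(K,d \right)} = - 20 K$ ($c{\left(K,d \right)} = - 2 \cdot 10 K = - 20 K$)
$p{\left(w,J \right)} = \frac{196}{183}$ ($p{\left(w,J \right)} = \left(-196\right) \left(- \frac{1}{183}\right) = \frac{196}{183}$)
$- (p{\left(-196,8 \cdot 8 - 3 \right)} + c{\left(-185,144 \right)}) = - (\frac{196}{183} - -3700) = - (\frac{196}{183} + 3700) = \left(-1\right) \frac{677296}{183} = - \frac{677296}{183}$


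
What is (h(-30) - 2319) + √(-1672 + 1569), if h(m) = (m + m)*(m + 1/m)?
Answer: -517 + I*√103 ≈ -517.0 + 10.149*I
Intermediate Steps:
h(m) = 2*m*(m + 1/m) (h(m) = (2*m)*(m + 1/m) = 2*m*(m + 1/m))
(h(-30) - 2319) + √(-1672 + 1569) = ((2 + 2*(-30)²) - 2319) + √(-1672 + 1569) = ((2 + 2*900) - 2319) + √(-103) = ((2 + 1800) - 2319) + I*√103 = (1802 - 2319) + I*√103 = -517 + I*√103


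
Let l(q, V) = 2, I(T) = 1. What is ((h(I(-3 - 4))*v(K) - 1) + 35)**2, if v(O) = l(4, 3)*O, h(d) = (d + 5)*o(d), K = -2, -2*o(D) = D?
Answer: 2116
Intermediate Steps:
o(D) = -D/2
h(d) = -d*(5 + d)/2 (h(d) = (d + 5)*(-d/2) = (5 + d)*(-d/2) = -d*(5 + d)/2)
v(O) = 2*O
((h(I(-3 - 4))*v(K) - 1) + 35)**2 = (((-1/2*1*(5 + 1))*(2*(-2)) - 1) + 35)**2 = ((-1/2*1*6*(-4) - 1) + 35)**2 = ((-3*(-4) - 1) + 35)**2 = ((12 - 1) + 35)**2 = (11 + 35)**2 = 46**2 = 2116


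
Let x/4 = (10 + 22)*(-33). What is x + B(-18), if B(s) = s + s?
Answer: -4260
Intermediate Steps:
B(s) = 2*s
x = -4224 (x = 4*((10 + 22)*(-33)) = 4*(32*(-33)) = 4*(-1056) = -4224)
x + B(-18) = -4224 + 2*(-18) = -4224 - 36 = -4260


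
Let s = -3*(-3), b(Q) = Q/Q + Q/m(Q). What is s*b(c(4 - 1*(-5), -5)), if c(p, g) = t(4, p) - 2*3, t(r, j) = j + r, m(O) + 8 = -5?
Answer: 54/13 ≈ 4.1538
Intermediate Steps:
m(O) = -13 (m(O) = -8 - 5 = -13)
c(p, g) = -2 + p (c(p, g) = (p + 4) - 2*3 = (4 + p) - 6 = -2 + p)
b(Q) = 1 - Q/13 (b(Q) = Q/Q + Q/(-13) = 1 + Q*(-1/13) = 1 - Q/13)
s = 9
s*b(c(4 - 1*(-5), -5)) = 9*(1 - (-2 + (4 - 1*(-5)))/13) = 9*(1 - (-2 + (4 + 5))/13) = 9*(1 - (-2 + 9)/13) = 9*(1 - 1/13*7) = 9*(1 - 7/13) = 9*(6/13) = 54/13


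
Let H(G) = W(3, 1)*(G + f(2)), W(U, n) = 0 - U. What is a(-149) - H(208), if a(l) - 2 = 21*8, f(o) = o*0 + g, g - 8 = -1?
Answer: 815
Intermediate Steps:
W(U, n) = -U
g = 7 (g = 8 - 1 = 7)
f(o) = 7 (f(o) = o*0 + 7 = 0 + 7 = 7)
a(l) = 170 (a(l) = 2 + 21*8 = 2 + 168 = 170)
H(G) = -21 - 3*G (H(G) = (-1*3)*(G + 7) = -3*(7 + G) = -21 - 3*G)
a(-149) - H(208) = 170 - (-21 - 3*208) = 170 - (-21 - 624) = 170 - 1*(-645) = 170 + 645 = 815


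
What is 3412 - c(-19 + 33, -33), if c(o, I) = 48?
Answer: 3364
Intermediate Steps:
3412 - c(-19 + 33, -33) = 3412 - 1*48 = 3412 - 48 = 3364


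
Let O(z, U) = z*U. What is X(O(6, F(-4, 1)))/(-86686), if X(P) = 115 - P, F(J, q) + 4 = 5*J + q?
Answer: -253/86686 ≈ -0.0029186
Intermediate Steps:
F(J, q) = -4 + q + 5*J (F(J, q) = -4 + (5*J + q) = -4 + (q + 5*J) = -4 + q + 5*J)
O(z, U) = U*z
X(O(6, F(-4, 1)))/(-86686) = (115 - (-4 + 1 + 5*(-4))*6)/(-86686) = (115 - (-4 + 1 - 20)*6)*(-1/86686) = (115 - (-23)*6)*(-1/86686) = (115 - 1*(-138))*(-1/86686) = (115 + 138)*(-1/86686) = 253*(-1/86686) = -253/86686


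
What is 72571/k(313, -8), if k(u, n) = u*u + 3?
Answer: 72571/97972 ≈ 0.74073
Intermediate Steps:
k(u, n) = 3 + u² (k(u, n) = u² + 3 = 3 + u²)
72571/k(313, -8) = 72571/(3 + 313²) = 72571/(3 + 97969) = 72571/97972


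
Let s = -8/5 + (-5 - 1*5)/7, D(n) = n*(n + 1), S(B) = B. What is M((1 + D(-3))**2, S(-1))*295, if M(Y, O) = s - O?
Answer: -4189/7 ≈ -598.43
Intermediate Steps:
D(n) = n*(1 + n)
s = -106/35 (s = -8*1/5 + (-5 - 5)*(1/7) = -8/5 - 10*1/7 = -8/5 - 10/7 = -106/35 ≈ -3.0286)
M(Y, O) = -106/35 - O
M((1 + D(-3))**2, S(-1))*295 = (-106/35 - 1*(-1))*295 = (-106/35 + 1)*295 = -71/35*295 = -4189/7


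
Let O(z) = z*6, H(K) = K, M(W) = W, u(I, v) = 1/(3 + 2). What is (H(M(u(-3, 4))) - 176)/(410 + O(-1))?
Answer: -879/2020 ≈ -0.43515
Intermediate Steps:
u(I, v) = ⅕ (u(I, v) = 1/5 = ⅕)
O(z) = 6*z
(H(M(u(-3, 4))) - 176)/(410 + O(-1)) = (⅕ - 176)/(410 + 6*(-1)) = -879/(5*(410 - 6)) = -879/5/404 = -879/5*1/404 = -879/2020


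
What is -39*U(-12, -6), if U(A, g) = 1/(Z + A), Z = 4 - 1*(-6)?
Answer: 39/2 ≈ 19.500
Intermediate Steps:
Z = 10 (Z = 4 + 6 = 10)
U(A, g) = 1/(10 + A)
-39*U(-12, -6) = -39/(10 - 12) = -39/(-2) = -39*(-1/2) = 39/2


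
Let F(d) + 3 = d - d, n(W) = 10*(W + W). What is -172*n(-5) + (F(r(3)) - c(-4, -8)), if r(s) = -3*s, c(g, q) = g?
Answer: 17201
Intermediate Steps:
n(W) = 20*W (n(W) = 10*(2*W) = 20*W)
F(d) = -3 (F(d) = -3 + (d - d) = -3 + 0 = -3)
-172*n(-5) + (F(r(3)) - c(-4, -8)) = -3440*(-5) + (-3 - 1*(-4)) = -172*(-100) + (-3 + 4) = 17200 + 1 = 17201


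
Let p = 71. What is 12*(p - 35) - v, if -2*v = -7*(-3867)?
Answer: 27933/2 ≈ 13967.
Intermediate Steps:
v = -27069/2 (v = -(-7)*(-3867)/2 = -1/2*27069 = -27069/2 ≈ -13535.)
12*(p - 35) - v = 12*(71 - 35) - 1*(-27069/2) = 12*36 + 27069/2 = 432 + 27069/2 = 27933/2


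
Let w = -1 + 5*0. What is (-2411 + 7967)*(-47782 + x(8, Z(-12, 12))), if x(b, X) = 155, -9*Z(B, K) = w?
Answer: -264615612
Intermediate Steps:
w = -1 (w = -1 + 0 = -1)
Z(B, K) = ⅑ (Z(B, K) = -⅑*(-1) = ⅑)
(-2411 + 7967)*(-47782 + x(8, Z(-12, 12))) = (-2411 + 7967)*(-47782 + 155) = 5556*(-47627) = -264615612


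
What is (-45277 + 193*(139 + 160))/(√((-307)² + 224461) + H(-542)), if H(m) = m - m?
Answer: 1243*√318710/31871 ≈ 22.018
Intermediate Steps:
H(m) = 0
(-45277 + 193*(139 + 160))/(√((-307)² + 224461) + H(-542)) = (-45277 + 193*(139 + 160))/(√((-307)² + 224461) + 0) = (-45277 + 193*299)/(√(94249 + 224461) + 0) = (-45277 + 57707)/(√318710 + 0) = 12430/(√318710) = 12430*(√318710/318710) = 1243*√318710/31871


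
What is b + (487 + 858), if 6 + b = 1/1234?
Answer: 1652327/1234 ≈ 1339.0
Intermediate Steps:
b = -7403/1234 (b = -6 + 1/1234 = -7403/1234 ≈ -5.9992)
b + (487 + 858) = -7403/1234 + (487 + 858) = -7403/1234 + 1345 = 1652327/1234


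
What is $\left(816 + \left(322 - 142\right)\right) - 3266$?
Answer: $-2270$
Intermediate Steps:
$\left(816 + \left(322 - 142\right)\right) - 3266 = \left(816 + 180\right) - 3266 = 996 - 3266 = -2270$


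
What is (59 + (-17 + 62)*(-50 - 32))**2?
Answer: 13184161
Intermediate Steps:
(59 + (-17 + 62)*(-50 - 32))**2 = (59 + 45*(-82))**2 = (59 - 3690)**2 = (-3631)**2 = 13184161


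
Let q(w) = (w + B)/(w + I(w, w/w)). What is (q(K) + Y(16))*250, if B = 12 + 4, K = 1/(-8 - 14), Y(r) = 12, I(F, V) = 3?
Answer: 4350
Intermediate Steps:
K = -1/22 (K = 1/(-22) = -1/22 ≈ -0.045455)
B = 16
q(w) = (16 + w)/(3 + w) (q(w) = (w + 16)/(w + 3) = (16 + w)/(3 + w))
(q(K) + Y(16))*250 = ((16 - 1/22)/(3 - 1/22) + 12)*250 = ((351/22)/(65/22) + 12)*250 = ((22/65)*(351/22) + 12)*250 = (27/5 + 12)*250 = (87/5)*250 = 4350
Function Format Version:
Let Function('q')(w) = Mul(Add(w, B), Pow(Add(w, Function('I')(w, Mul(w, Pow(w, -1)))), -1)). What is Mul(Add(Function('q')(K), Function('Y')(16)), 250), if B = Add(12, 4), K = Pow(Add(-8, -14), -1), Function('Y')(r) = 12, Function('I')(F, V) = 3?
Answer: 4350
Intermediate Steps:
K = Rational(-1, 22) (K = Pow(-22, -1) = Rational(-1, 22) ≈ -0.045455)
B = 16
Function('q')(w) = Mul(Pow(Add(3, w), -1), Add(16, w)) (Function('q')(w) = Mul(Add(w, 16), Pow(Add(w, 3), -1)) = Mul(Add(16, w), Pow(Add(3, w), -1)) = Mul(Pow(Add(3, w), -1), Add(16, w)))
Mul(Add(Function('q')(K), Function('Y')(16)), 250) = Mul(Add(Mul(Pow(Add(3, Rational(-1, 22)), -1), Add(16, Rational(-1, 22))), 12), 250) = Mul(Add(Mul(Pow(Rational(65, 22), -1), Rational(351, 22)), 12), 250) = Mul(Add(Mul(Rational(22, 65), Rational(351, 22)), 12), 250) = Mul(Add(Rational(27, 5), 12), 250) = Mul(Rational(87, 5), 250) = 4350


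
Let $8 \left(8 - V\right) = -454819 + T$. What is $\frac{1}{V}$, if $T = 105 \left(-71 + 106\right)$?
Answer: $\frac{1}{56401} \approx 1.773 \cdot 10^{-5}$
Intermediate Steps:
$T = 3675$ ($T = 105 \cdot 35 = 3675$)
$V = 56401$ ($V = 8 - \frac{-454819 + 3675}{8} = 8 - -56393 = 8 + 56393 = 56401$)
$\frac{1}{V} = \frac{1}{56401}$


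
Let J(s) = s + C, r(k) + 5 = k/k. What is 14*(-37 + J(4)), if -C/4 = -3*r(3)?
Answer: -1134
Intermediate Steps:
r(k) = -4 (r(k) = -5 + k/k = -5 + 1 = -4)
C = -48 (C = -(-12)*(-4) = -4*12 = -48)
J(s) = -48 + s (J(s) = s - 48 = -48 + s)
14*(-37 + J(4)) = 14*(-37 + (-48 + 4)) = 14*(-37 - 44) = 14*(-81) = -1134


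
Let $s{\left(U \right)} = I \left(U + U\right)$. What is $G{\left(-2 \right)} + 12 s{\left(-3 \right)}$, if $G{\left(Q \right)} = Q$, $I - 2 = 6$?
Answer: $-578$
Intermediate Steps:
$I = 8$ ($I = 2 + 6 = 8$)
$s{\left(U \right)} = 16 U$ ($s{\left(U \right)} = 8 \left(U + U\right) = 8 \cdot 2 U = 16 U$)
$G{\left(-2 \right)} + 12 s{\left(-3 \right)} = -2 + 12 \cdot 16 \left(-3\right) = -2 + 12 \left(-48\right) = -2 - 576 = -578$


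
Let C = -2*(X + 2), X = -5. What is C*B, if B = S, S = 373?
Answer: 2238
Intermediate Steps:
B = 373
C = 6 (C = -2*(-5 + 2) = -2*(-3) = 6)
C*B = 6*373 = 2238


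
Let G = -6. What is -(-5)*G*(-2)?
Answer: 60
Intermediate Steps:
-(-5)*G*(-2) = -(-5)*(-6)*(-2) = -5*6*(-2) = -30*(-2) = 60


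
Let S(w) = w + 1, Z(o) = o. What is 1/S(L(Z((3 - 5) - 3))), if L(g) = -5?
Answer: -1/4 ≈ -0.25000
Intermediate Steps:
S(w) = 1 + w
1/S(L(Z((3 - 5) - 3))) = 1/(1 - 5) = 1/(-4) = -1/4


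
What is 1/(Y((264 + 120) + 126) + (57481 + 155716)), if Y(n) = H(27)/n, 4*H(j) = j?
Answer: 680/144973969 ≈ 4.6905e-6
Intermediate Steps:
H(j) = j/4
Y(n) = 27/(4*n) (Y(n) = ((¼)*27)/n = 27/(4*n))
1/(Y((264 + 120) + 126) + (57481 + 155716)) = 1/(27/(4*((264 + 120) + 126)) + (57481 + 155716)) = 1/(27/(4*(384 + 126)) + 213197) = 1/((27/4)/510 + 213197) = 1/((27/4)*(1/510) + 213197) = 1/(9/680 + 213197) = 1/(144973969/680) = 680/144973969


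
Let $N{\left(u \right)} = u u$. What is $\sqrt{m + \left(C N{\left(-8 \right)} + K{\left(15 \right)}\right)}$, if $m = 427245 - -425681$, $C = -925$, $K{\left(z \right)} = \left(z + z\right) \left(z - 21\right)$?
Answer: $\sqrt{793546} \approx 890.81$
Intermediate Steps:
$N{\left(u \right)} = u^{2}$
$K{\left(z \right)} = 2 z \left(-21 + z\right)$
$m = 852926$ ($m = 427245 + 425681 = 852926$)
$\sqrt{m + \left(C N{\left(-8 \right)} + K{\left(15 \right)}\right)} = \sqrt{852926 + \left(- 925 \left(-8\right)^{2} + 2 \cdot 15 \left(-21 + 15\right)\right)} = \sqrt{852926 + \left(\left(-925\right) 64 + 2 \cdot 15 \left(-6\right)\right)} = \sqrt{852926 - 59380} = \sqrt{793546}$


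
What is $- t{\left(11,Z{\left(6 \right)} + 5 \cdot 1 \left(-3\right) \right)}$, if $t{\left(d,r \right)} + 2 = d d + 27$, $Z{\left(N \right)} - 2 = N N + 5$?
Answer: $-146$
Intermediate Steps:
$Z{\left(N \right)} = 7 + N^{2}$ ($Z{\left(N \right)} = 2 + \left(N N + 5\right) = 2 + \left(N^{2} + 5\right) = 2 + \left(5 + N^{2}\right) = 7 + N^{2}$)
$t{\left(d,r \right)} = 25 + d^{2}$ ($t{\left(d,r \right)} = -2 + \left(d d + 27\right) = -2 + \left(d^{2} + 27\right) = -2 + \left(27 + d^{2}\right) = 25 + d^{2}$)
$- t{\left(11,Z{\left(6 \right)} + 5 \cdot 1 \left(-3\right) \right)} = - (25 + 11^{2}) = - (25 + 121) = \left(-1\right) 146 = -146$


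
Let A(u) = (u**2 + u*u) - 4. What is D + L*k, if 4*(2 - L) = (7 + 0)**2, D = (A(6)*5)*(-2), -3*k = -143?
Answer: -14023/12 ≈ -1168.6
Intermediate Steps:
k = 143/3 (k = -1/3*(-143) = 143/3 ≈ 47.667)
A(u) = -4 + 2*u**2 (A(u) = (u**2 + u**2) - 4 = 2*u**2 - 4 = -4 + 2*u**2)
D = -680 (D = ((-4 + 2*6**2)*5)*(-2) = ((-4 + 2*36)*5)*(-2) = ((-4 + 72)*5)*(-2) = (68*5)*(-2) = 340*(-2) = -680)
L = -41/4 (L = 2 - (7 + 0)**2/4 = 2 - 1/4*7**2 = 2 - 1/4*49 = 2 - 49/4 = -41/4 ≈ -10.250)
D + L*k = -680 - 41/4*143/3 = -680 - 5863/12 = -14023/12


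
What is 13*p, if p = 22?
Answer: 286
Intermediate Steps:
13*p = 13*22 = 286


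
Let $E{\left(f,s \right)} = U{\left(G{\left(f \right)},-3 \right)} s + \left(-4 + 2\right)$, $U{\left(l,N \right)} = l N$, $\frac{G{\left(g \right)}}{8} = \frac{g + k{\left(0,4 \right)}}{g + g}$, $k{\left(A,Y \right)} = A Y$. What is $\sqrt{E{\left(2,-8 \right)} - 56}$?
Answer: $\sqrt{38} \approx 6.1644$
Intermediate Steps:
$G{\left(g \right)} = 4$ ($G{\left(g \right)} = 8 \frac{g + 0 \cdot 4}{g + g} = 8 \frac{g + 0}{2 g} = 8 g \frac{1}{2 g} = 8 \cdot \frac{1}{2} = 4$)
$U{\left(l,N \right)} = N l$
$E{\left(f,s \right)} = -2 - 12 s$ ($E{\left(f,s \right)} = \left(-3\right) 4 s + \left(-4 + 2\right) = - 12 s - 2 = -2 - 12 s$)
$\sqrt{E{\left(2,-8 \right)} - 56} = \sqrt{\left(-2 - -96\right) - 56} = \sqrt{\left(-2 + 96\right) - 56} = \sqrt{94 - 56} = \sqrt{38}$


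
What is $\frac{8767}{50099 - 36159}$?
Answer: $\frac{8767}{13940} \approx 0.62891$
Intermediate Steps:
$\frac{8767}{50099 - 36159} = \frac{8767}{13940}$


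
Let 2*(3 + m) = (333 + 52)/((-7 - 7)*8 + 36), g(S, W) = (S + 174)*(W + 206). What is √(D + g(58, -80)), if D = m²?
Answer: √676083409/152 ≈ 171.06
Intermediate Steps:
g(S, W) = (174 + S)*(206 + W)
m = -841/152 (m = -3 + ((333 + 52)/((-7 - 7)*8 + 36))/2 = -3 + (385/(-14*8 + 36))/2 = -3 + (385/(-112 + 36))/2 = -3 + (385/(-76))/2 = -3 + (385*(-1/76))/2 = -3 + (½)*(-385/76) = -3 - 385/152 = -841/152 ≈ -5.5329)
D = 707281/23104 (D = (-841/152)² = 707281/23104 ≈ 30.613)
√(D + g(58, -80)) = √(707281/23104 + (35844 + 174*(-80) + 206*58 + 58*(-80))) = √(707281/23104 + (35844 - 13920 + 11948 - 4640)) = √(707281/23104 + 29232) = √(676083409/23104) = √676083409/152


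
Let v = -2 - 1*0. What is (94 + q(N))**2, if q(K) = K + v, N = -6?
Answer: 7396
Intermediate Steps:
v = -2 (v = -2 + 0 = -2)
q(K) = -2 + K (q(K) = K - 2 = -2 + K)
(94 + q(N))**2 = (94 + (-2 - 6))**2 = (94 - 8)**2 = 86**2 = 7396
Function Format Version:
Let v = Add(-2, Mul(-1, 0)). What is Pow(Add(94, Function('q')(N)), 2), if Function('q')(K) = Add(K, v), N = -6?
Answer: 7396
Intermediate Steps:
v = -2 (v = Add(-2, 0) = -2)
Function('q')(K) = Add(-2, K) (Function('q')(K) = Add(K, -2) = Add(-2, K))
Pow(Add(94, Function('q')(N)), 2) = Pow(Add(94, Add(-2, -6)), 2) = Pow(Add(94, -8), 2) = Pow(86, 2) = 7396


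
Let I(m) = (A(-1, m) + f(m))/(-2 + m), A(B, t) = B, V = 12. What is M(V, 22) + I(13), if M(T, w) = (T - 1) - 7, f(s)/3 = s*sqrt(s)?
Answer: 43/11 + 39*sqrt(13)/11 ≈ 16.692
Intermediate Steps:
f(s) = 3*s**(3/2) (f(s) = 3*(s*sqrt(s)) = 3*s**(3/2))
M(T, w) = -8 + T (M(T, w) = (-1 + T) - 7 = -8 + T)
I(m) = (-1 + 3*m**(3/2))/(-2 + m)
M(V, 22) + I(13) = (-8 + 12) + (-1 + 3*13**(3/2))/(-2 + 13) = 4 + (-1 + 3*(13*sqrt(13)))/11 = 4 + (-1 + 39*sqrt(13))/11 = 4 + (-1/11 + 39*sqrt(13)/11) = 43/11 + 39*sqrt(13)/11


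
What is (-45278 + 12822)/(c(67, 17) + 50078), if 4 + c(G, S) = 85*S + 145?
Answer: -4057/6458 ≈ -0.62821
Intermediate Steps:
c(G, S) = 141 + 85*S (c(G, S) = -4 + (85*S + 145) = -4 + (145 + 85*S) = 141 + 85*S)
(-45278 + 12822)/(c(67, 17) + 50078) = (-45278 + 12822)/((141 + 85*17) + 50078) = -32456/((141 + 1445) + 50078) = -32456/(1586 + 50078) = -32456/51664 = -32456*1/51664 = -4057/6458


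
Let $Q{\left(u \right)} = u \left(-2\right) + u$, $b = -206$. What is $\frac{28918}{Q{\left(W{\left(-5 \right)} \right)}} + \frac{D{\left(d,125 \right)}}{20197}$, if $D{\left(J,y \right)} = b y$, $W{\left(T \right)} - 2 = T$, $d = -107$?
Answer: $\frac{583979596}{60591} \approx 9638.1$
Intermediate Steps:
$W{\left(T \right)} = 2 + T$
$Q{\left(u \right)} = - u$ ($Q{\left(u \right)} = - 2 u + u = - u$)
$D{\left(J,y \right)} = - 206 y$
$\frac{28918}{Q{\left(W{\left(-5 \right)} \right)}} + \frac{D{\left(d,125 \right)}}{20197} = \frac{28918}{\left(-1\right) \left(2 - 5\right)} + \frac{\left(-206\right) 125}{20197} = \frac{28918}{\left(-1\right) \left(-3\right)} - \frac{25750}{20197} = \frac{28918}{3} - \frac{25750}{20197} = \frac{583979596}{60591}$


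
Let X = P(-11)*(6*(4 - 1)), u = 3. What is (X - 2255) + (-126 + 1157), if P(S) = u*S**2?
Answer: 5310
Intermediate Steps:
P(S) = 3*S**2
X = 6534 (X = (3*(-11)**2)*(6*(4 - 1)) = (3*121)*(6*3) = 363*18 = 6534)
(X - 2255) + (-126 + 1157) = (6534 - 2255) + (-126 + 1157) = 4279 + 1031 = 5310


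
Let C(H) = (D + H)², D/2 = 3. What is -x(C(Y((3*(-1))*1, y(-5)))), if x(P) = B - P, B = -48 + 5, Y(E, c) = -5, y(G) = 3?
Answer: 44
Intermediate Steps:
D = 6 (D = 2*3 = 6)
C(H) = (6 + H)²
B = -43
x(P) = -43 - P
-x(C(Y((3*(-1))*1, y(-5)))) = -(-43 - (6 - 5)²) = -(-43 - 1*1²) = -(-43 - 1*1) = -(-43 - 1) = -1*(-44) = 44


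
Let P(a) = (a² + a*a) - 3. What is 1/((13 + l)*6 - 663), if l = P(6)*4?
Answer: 1/1071 ≈ 0.00093371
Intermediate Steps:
P(a) = -3 + 2*a² (P(a) = (a² + a²) - 3 = 2*a² - 3 = -3 + 2*a²)
l = 276 (l = (-3 + 2*6²)*4 = (-3 + 2*36)*4 = (-3 + 72)*4 = 69*4 = 276)
1/((13 + l)*6 - 663) = 1/((13 + 276)*6 - 663) = 1/(289*6 - 663) = 1/(1734 - 663) = 1/1071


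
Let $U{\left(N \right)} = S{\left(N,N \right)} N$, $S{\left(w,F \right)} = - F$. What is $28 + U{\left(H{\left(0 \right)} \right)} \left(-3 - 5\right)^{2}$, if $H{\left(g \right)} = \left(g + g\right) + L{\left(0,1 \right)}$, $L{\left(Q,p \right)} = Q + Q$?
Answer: $28$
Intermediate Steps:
$L{\left(Q,p \right)} = 2 Q$
$H{\left(g \right)} = 2 g$ ($H{\left(g \right)} = \left(g + g\right) + 2 \cdot 0 = 2 g + 0 = 2 g$)
$U{\left(N \right)} = - N^{2}$ ($U{\left(N \right)} = - N N = - N^{2}$)
$28 + U{\left(H{\left(0 \right)} \right)} \left(-3 - 5\right)^{2} = 28 + - \left(2 \cdot 0\right)^{2} \left(-3 - 5\right)^{2} = 28 + - 0^{2} \left(-8\right)^{2} = 28 + \left(-1\right) 0 \cdot 64 = 28 + 0 \cdot 64 = 28 + 0 = 28$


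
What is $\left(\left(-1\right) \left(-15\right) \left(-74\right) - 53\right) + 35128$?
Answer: $33965$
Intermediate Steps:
$\left(\left(-1\right) \left(-15\right) \left(-74\right) - 53\right) + 35128 = \left(15 \left(-74\right) - 53\right) + 35128 = \left(-1110 - 53\right) + 35128 = -1163 + 35128 = 33965$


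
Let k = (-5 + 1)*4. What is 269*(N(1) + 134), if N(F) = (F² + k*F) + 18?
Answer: 36853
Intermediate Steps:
k = -16 (k = -4*4 = -16)
N(F) = 18 + F² - 16*F (N(F) = (F² - 16*F) + 18 = 18 + F² - 16*F)
269*(N(1) + 134) = 269*((18 + 1² - 16*1) + 134) = 269*((18 + 1 - 16) + 134) = 269*(3 + 134) = 269*137 = 36853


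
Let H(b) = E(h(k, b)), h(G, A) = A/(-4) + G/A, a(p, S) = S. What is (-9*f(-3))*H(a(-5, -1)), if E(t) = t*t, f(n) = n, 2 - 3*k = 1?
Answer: 3/16 ≈ 0.18750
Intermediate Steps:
k = ⅓ (k = ⅔ - ⅓*1 = ⅔ - ⅓ = ⅓ ≈ 0.33333)
h(G, A) = -A/4 + G/A (h(G, A) = A*(-¼) + G/A = -A/4 + G/A)
E(t) = t²
H(b) = (-b/4 + 1/(3*b))²
(-9*f(-3))*H(a(-5, -1)) = (-9*(-3))*((1/144)*(-4 + 3*(-1)²)²/(-1)²) = 27*((1/144)*1*(-4 + 3*1)²) = 27*((1/144)*1*(-4 + 3)²) = 27*((1/144)*1*(-1)²) = 27*((1/144)*1*1) = 27*(1/144) = 3/16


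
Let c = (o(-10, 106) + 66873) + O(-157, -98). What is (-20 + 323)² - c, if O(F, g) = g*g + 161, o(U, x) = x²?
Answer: 3935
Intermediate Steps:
O(F, g) = 161 + g² (O(F, g) = g² + 161 = 161 + g²)
c = 87874 (c = (106² + 66873) + (161 + (-98)²) = (11236 + 66873) + (161 + 9604) = 78109 + 9765 = 87874)
(-20 + 323)² - c = (-20 + 323)² - 1*87874 = 303² - 87874 = 91809 - 87874 = 3935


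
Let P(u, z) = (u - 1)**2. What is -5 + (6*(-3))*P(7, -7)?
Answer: -653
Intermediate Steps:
P(u, z) = (-1 + u)**2
-5 + (6*(-3))*P(7, -7) = -5 + (6*(-3))*(-1 + 7)**2 = -5 - 18*6**2 = -5 - 18*36 = -5 - 648 = -653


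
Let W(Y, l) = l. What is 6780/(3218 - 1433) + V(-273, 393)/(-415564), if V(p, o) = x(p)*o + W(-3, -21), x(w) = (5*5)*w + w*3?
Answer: 545324375/49452116 ≈ 11.027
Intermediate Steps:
x(w) = 28*w (x(w) = 25*w + 3*w = 28*w)
V(p, o) = -21 + 28*o*p (V(p, o) = (28*p)*o - 21 = 28*o*p - 21 = -21 + 28*o*p)
6780/(3218 - 1433) + V(-273, 393)/(-415564) = 6780/(3218 - 1433) + (-21 + 28*393*(-273))/(-415564) = 6780/1785 + (-21 - 3004092)*(-1/415564) = 6780*(1/1785) - 3004113*(-1/415564) = 452/119 + 3004113/415564 = 545324375/49452116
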